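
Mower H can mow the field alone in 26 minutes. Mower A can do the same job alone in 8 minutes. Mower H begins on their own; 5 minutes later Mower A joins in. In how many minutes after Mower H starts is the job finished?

In the first 5 minutes Mower H alone does 5/26 of the job, leaving 21/26.
Once everyone is working, combined rate: 1/26 + 1/8 = (4 + 13)/104 = 17/104 per minute.
Remaining 21/26 at 17/104 per minute takes 84/17 minutes.
Total from the start = 5 + 84/17 = 169/17 minutes.

169/17 minutes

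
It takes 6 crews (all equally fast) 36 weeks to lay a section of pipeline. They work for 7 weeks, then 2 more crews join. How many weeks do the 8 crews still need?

87/4 weeks

One crew does 1/216 of the job per week.
After 7 weeks with 6 crews, 7/36 is done (29/36 left).
With 8 crews the rate is 8/216 = 1/27, so the rest takes 29/36 ÷ 1/27 = 87/4 weeks.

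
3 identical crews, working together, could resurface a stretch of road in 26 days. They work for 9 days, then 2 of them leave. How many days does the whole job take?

60 days

One crew does 1/78 of the job per day.
After 9 days with 3 crews, 9/26 is done (17/26 left).
With 1 crew the rate is 1/78, so the rest takes 17/26 ÷ 1/78 = 51 days.
Total = 9 + 51 = 60 days.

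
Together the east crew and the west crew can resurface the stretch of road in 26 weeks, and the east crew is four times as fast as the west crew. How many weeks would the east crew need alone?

Let the west crew's rate be r; then the east crew's rate is 4r, so together (4 + 1)r = 5r = 1/26.
Thus r = 1/130 per week.
The west crew alone: 130 weeks; the east crew alone: 65/2 weeks.

65/2 weeks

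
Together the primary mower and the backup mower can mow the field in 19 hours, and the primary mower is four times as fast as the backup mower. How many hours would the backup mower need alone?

Let the backup mower's rate be r; then the primary mower's rate is 4r, so together (4 + 1)r = 5r = 1/19.
Thus r = 1/95 per hour.
The backup mower alone: 95 hours; the primary mower alone: 95/4 hours.

95 hours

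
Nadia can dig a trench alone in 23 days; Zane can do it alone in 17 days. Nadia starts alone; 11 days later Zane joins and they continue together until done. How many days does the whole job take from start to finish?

161/10 days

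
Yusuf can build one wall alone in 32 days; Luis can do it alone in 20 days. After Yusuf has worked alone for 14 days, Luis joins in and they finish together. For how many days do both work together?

90/13 days

In 14 days Yusuf does 14/32 = 7/16 of the job, leaving 9/16.
Yusuf and Luis together work at 13/160 per day, so finishing takes 9/16 ÷ 13/160 = 90/13 days.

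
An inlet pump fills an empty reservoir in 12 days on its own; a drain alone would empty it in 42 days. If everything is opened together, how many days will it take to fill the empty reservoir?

Net rate = 1/12 − 1/42 = (7 − 2)/84 = 5/84 per day.
Filling time = 1 ÷ (5/84) = 84/5 days.

84/5 days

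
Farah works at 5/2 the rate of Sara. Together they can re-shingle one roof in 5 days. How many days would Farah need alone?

Let Sara's rate be r; then Farah's rate is (5/2)r, so together (5/2 + 1)r = (7/2)r = 1/5.
Thus r = 2/35 per day.
Sara alone: 35/2 days; Farah alone: 7 days.

7 days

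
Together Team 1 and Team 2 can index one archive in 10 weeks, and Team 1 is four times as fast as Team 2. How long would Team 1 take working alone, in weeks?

Let Team 2's rate be r; then Team 1's rate is 4r, so together (4 + 1)r = 5r = 1/10.
Thus r = 1/50 per week.
Team 2 alone: 50 weeks; Team 1 alone: 25/2 weeks.

25/2 weeks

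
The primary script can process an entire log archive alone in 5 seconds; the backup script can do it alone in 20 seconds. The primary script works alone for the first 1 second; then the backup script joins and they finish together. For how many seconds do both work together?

16/5 seconds

In 1 second the primary script does 1/5 of the job, leaving 4/5.
The primary script and the backup script together work at 1/4 per second, so finishing takes 4/5 ÷ 1/4 = 16/5 seconds.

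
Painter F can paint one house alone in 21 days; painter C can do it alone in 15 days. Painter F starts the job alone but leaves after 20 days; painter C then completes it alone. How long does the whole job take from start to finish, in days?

In 20 days painter F does 20/21 of the job, leaving 1/21.
Painter C works at 1/15 per day, so finishing takes 1/21 ÷ 1/15 = 5/7 days.
Total time = 20 + 5/7 = 145/7 days.

145/7 days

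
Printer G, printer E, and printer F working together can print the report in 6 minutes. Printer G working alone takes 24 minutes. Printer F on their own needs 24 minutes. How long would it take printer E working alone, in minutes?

12 minutes

Combined rate is 1/6 per minute.
Known contribution: 1/24 + 1/24 = (1 + 1)/24 = 2/24 = 1/12 per minute.
So printer E's rate is 1/6 − 1/12 = 1/12, meaning 12 minutes alone.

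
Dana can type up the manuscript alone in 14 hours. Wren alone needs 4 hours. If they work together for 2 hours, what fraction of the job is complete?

9/14

Combined rate: 1/14 + 1/4 = (2 + 7)/28 = 9/28 per hour.
In 2 hours they complete 2·9/28 = 9/14 of the job.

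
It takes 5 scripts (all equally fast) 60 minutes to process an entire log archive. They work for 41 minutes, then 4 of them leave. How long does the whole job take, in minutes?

One script does 1/300 of the job per minute.
After 41 minutes with 5 scripts, 41/60 is done (19/60 left).
With 1 script the rate is 1/300, so the rest takes 19/60 ÷ 1/300 = 95 minutes.
Total = 41 + 95 = 136 minutes.

136 minutes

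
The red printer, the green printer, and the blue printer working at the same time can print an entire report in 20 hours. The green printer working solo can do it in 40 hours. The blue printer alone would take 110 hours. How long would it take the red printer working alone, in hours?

440/7 hours

Combined rate is 1/20 per hour.
Known contribution: 1/40 + 1/110 = (11 + 4)/440 = 15/440 = 3/88 per hour.
So the red printer's rate is 1/20 − 3/88 = 7/440, meaning 440/7 hours alone.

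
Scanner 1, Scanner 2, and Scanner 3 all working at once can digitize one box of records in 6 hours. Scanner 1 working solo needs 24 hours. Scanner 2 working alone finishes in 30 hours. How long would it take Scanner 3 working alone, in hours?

120/11 hours

Combined rate is 1/6 per hour.
Known contribution: 1/24 + 1/30 = (5 + 4)/120 = 9/120 = 3/40 per hour.
So Scanner 3's rate is 1/6 − 3/40 = 11/120, meaning 120/11 hours alone.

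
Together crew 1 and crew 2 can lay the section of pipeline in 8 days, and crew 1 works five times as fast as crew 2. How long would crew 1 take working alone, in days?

Let crew 2's rate be r; then crew 1's rate is 5r, so together (5 + 1)r = 6r = 1/8.
Thus r = 1/48 per day.
Crew 2 alone: 48 days; crew 1 alone: 48/5 days.

48/5 days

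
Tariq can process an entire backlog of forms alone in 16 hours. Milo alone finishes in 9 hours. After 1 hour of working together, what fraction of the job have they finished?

25/144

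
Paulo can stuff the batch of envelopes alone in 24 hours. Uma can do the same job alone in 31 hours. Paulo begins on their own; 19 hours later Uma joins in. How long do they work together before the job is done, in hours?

In the first 19 hours Paulo alone does 19/24 of the job, leaving 5/24.
Once everyone is working, combined rate: 1/24 + 1/31 = (31 + 24)/744 = 55/744 per hour.
Remaining 5/24 at 55/744 per hour takes 31/11 hours.

31/11 hours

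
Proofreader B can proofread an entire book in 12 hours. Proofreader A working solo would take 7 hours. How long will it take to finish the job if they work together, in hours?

Combined rate: 1/12 + 1/7 = (7 + 12)/84 = 19/84 per hour.
Time = 1 ÷ (19/84) = 84/19 hours.

84/19 hours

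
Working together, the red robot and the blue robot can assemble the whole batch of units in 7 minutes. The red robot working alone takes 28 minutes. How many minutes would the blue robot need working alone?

Combined rate is 1/7 per minute.
Known contribution: 1/28 per minute.
So the blue robot's rate is 1/7 − 1/28 = 3/28, meaning 28/3 minutes alone.

28/3 minutes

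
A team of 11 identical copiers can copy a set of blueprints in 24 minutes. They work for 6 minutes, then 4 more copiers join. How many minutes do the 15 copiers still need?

66/5 minutes

One copier does 1/264 of the job per minute.
After 6 minutes with 11 copiers, 1/4 is done (3/4 left).
With 15 copiers the rate is 15/264 = 5/88, so the rest takes 3/4 ÷ 5/88 = 66/5 minutes.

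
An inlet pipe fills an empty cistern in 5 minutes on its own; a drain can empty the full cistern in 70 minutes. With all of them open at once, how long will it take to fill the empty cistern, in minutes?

Net rate = 1/5 − 1/70 = (14 − 1)/70 = 13/70 per minute.
Filling time = 1 ÷ (13/70) = 70/13 minutes.

70/13 minutes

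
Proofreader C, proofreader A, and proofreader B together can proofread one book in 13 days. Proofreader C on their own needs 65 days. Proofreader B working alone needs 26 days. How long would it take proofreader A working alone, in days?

Combined rate is 1/13 per day.
Known contribution: 1/65 + 1/26 = (2 + 5)/130 = 7/130 per day.
So proofreader A's rate is 1/13 − 7/130 = 3/130, meaning 130/3 days alone.

130/3 days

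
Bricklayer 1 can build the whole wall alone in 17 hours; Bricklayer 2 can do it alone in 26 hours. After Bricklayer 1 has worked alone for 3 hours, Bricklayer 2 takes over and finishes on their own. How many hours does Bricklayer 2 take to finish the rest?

In 3 hours Bricklayer 1 does 3/17 of the job, leaving 14/17.
Bricklayer 2 works at 1/26 per hour, so finishing takes 14/17 ÷ 1/26 = 364/17 hours.

364/17 hours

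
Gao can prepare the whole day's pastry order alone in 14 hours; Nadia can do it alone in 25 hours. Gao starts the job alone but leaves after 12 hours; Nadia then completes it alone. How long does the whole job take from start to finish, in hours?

In 12 hours Gao does 12/14 = 6/7 of the job, leaving 1/7.
Nadia works at 1/25 per hour, so finishing takes 1/7 ÷ 1/25 = 25/7 hours.
Total time = 12 + 25/7 = 109/7 hours.

109/7 hours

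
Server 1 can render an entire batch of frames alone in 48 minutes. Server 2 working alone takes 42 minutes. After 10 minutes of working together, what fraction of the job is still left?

Combined rate: 1/48 + 1/42 = (7 + 8)/336 = 15/336 = 5/112 per minute.
In 10 minutes they complete 10·5/112 = 25/56 of the job.
So 31/56 remains.

31/56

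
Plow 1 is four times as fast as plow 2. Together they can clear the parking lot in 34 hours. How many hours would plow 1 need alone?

85/2 hours

Let plow 2's rate be r; then plow 1's rate is 4r, so together (4 + 1)r = 5r = 1/34.
Thus r = 1/170 per hour.
Plow 2 alone: 170 hours; plow 1 alone: 85/2 hours.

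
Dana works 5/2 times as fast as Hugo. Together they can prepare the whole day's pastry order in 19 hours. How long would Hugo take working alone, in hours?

Let Hugo's rate be r; then Dana's rate is (5/2)r, so together (5/2 + 1)r = (7/2)r = 1/19.
Thus r = 2/133 per hour.
Hugo alone: 133/2 hours; Dana alone: 133/5 hours.

133/2 hours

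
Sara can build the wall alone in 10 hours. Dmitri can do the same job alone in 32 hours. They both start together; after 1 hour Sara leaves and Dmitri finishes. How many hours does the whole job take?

In the first 1 hour the combined rate is 21/160, so 21/160 of the job is done, leaving 139/160.
After Sara leaves the rate is 1/32 per hour; the remaining 139/160 takes 139/5 hours.
Total = 1 + 139/5 = 144/5 hours.

144/5 hours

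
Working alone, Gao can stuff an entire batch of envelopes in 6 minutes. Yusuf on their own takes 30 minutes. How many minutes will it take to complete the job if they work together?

5 minutes

Combined rate: 1/6 + 1/30 = (5 + 1)/30 = 6/30 = 1/5 per minute.
Time = 1 ÷ (1/5) = 5 minutes.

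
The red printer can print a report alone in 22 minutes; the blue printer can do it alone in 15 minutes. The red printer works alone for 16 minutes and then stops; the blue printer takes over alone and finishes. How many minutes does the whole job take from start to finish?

221/11 minutes

In 16 minutes the red printer does 16/22 = 8/11 of the job, leaving 3/11.
The blue printer works at 1/15 per minute, so finishing takes 3/11 ÷ 1/15 = 45/11 minutes.
Total time = 16 + 45/11 = 221/11 minutes.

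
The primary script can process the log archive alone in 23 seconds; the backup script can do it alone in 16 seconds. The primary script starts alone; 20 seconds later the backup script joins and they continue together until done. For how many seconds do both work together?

In 20 seconds the primary script does 20/23 of the job, leaving 3/23.
The primary script and the backup script together work at 39/368 per second, so finishing takes 3/23 ÷ 39/368 = 16/13 seconds.

16/13 seconds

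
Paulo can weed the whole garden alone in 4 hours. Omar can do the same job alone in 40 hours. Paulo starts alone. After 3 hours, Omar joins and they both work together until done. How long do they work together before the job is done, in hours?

10/11 hours

In the first 3 hours Paulo alone does 3/4 of the job, leaving 1/4.
Once everyone is working, combined rate: 1/4 + 1/40 = (10 + 1)/40 = 11/40 per hour.
Remaining 1/4 at 11/40 per hour takes 10/11 hours.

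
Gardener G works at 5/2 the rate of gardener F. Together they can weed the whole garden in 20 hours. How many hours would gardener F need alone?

Let gardener F's rate be r; then gardener G's rate is (5/2)r, so together (5/2 + 1)r = (7/2)r = 1/20.
Thus r = 1/70 per hour.
Gardener F alone: 70 hours; gardener G alone: 28 hours.

70 hours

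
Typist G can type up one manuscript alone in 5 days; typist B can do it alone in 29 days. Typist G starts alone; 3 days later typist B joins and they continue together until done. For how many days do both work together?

29/17 days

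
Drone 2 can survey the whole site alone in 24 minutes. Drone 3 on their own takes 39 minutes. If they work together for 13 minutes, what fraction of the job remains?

1/8

Combined rate: 1/24 + 1/39 = (13 + 8)/312 = 21/312 = 7/104 per minute.
In 13 minutes they complete 13·7/104 = 7/8 of the job.
So 1/8 remains.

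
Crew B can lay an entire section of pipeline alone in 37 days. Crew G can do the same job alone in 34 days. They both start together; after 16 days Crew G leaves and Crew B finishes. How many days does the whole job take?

333/17 days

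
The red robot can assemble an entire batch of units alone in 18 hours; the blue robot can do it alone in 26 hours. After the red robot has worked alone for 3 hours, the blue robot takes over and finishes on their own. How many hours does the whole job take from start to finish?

In 3 hours the red robot does 3/18 = 1/6 of the job, leaving 5/6.
The blue robot works at 1/26 per hour, so finishing takes 5/6 ÷ 1/26 = 65/3 hours.
Total time = 3 + 65/3 = 74/3 hours.

74/3 hours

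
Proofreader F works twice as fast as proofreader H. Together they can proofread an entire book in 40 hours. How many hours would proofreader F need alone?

Let proofreader H's rate be r; then proofreader F's rate is 2r, so together (2 + 1)r = 3r = 1/40.
Thus r = 1/120 per hour.
Proofreader H alone: 120 hours; proofreader F alone: 60 hours.

60 hours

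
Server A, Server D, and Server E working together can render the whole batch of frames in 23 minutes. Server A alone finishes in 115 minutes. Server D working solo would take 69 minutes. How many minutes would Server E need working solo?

345/7 minutes

Combined rate is 1/23 per minute.
Known contribution: 1/115 + 1/69 = (3 + 5)/345 = 8/345 per minute.
So Server E's rate is 1/23 − 8/345 = 7/345, meaning 345/7 minutes alone.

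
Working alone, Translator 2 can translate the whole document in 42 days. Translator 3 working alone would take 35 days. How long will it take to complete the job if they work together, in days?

With two workers the combined time is the product over the sum: 42·35/(42+35) = 1470/77 = 210/11 days.

210/11 days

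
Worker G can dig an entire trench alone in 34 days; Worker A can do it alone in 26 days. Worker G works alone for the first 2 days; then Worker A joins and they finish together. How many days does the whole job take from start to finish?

238/15 days

In 2 days Worker G does 2/34 = 1/17 of the job, leaving 16/17.
Worker G and Worker A together work at 15/221 per day, so finishing takes 16/17 ÷ 15/221 = 208/15 days.
Total time = 2 + 208/15 = 238/15 days.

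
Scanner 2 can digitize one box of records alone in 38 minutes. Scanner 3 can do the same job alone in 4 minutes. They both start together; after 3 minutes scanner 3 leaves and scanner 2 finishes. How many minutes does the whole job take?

In the first 3 minutes the combined rate is 21/76, so 63/76 of the job is done, leaving 13/76.
After scanner 3 leaves the rate is 1/38 per minute; the remaining 13/76 takes 13/2 minutes.
Total = 3 + 13/2 = 19/2 minutes.

19/2 minutes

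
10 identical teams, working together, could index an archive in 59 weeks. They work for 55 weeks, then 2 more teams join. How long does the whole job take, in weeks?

One team does 1/590 of the job per week.
After 55 weeks with 10 teams, 55/59 is done (4/59 left).
With 12 teams the rate is 12/590 = 6/295, so the rest takes 4/59 ÷ 6/295 = 10/3 weeks.
Total = 55 + 10/3 = 175/3 weeks.

175/3 weeks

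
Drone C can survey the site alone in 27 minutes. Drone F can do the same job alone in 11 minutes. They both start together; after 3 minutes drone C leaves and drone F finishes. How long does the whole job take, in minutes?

In the first 3 minutes the combined rate is 38/297, so 38/99 of the job is done, leaving 61/99.
After drone C leaves the rate is 1/11 per minute; the remaining 61/99 takes 61/9 minutes.
Total = 3 + 61/9 = 88/9 minutes.

88/9 minutes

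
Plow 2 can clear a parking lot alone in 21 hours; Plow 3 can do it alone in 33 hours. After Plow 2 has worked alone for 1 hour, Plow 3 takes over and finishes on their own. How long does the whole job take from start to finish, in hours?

227/7 hours

In 1 hour Plow 2 does 1/21 of the job, leaving 20/21.
Plow 3 works at 1/33 per hour, so finishing takes 20/21 ÷ 1/33 = 220/7 hours.
Total time = 1 + 220/7 = 227/7 hours.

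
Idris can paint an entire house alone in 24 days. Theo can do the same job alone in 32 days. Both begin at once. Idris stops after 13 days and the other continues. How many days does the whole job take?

In the first 13 days the combined rate is 7/96, so 91/96 of the job is done, leaving 5/96.
After Idris leaves the rate is 1/32 per day; the remaining 5/96 takes 5/3 days.
Total = 13 + 5/3 = 44/3 days.

44/3 days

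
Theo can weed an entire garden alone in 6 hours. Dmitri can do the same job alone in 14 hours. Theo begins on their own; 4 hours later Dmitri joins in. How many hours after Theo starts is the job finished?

In the first 4 hours Theo alone does 4/6 = 2/3 of the job, leaving 1/3.
Once everyone is working, combined rate: 1/6 + 1/14 = (7 + 3)/42 = 10/42 = 5/21 per hour.
Remaining 1/3 at 5/21 per hour takes 7/5 hours.
Total from the start = 4 + 7/5 = 27/5 hours.

27/5 hours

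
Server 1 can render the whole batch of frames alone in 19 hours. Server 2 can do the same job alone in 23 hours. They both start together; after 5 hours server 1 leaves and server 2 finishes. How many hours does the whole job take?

322/19 hours

In the first 5 hours the combined rate is 42/437, so 210/437 of the job is done, leaving 227/437.
After server 1 leaves the rate is 1/23 per hour; the remaining 227/437 takes 227/19 hours.
Total = 5 + 227/19 = 322/19 hours.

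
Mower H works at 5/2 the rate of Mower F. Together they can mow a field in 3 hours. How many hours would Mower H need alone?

Let Mower F's rate be r; then Mower H's rate is (5/2)r, so together (5/2 + 1)r = (7/2)r = 1/3.
Thus r = 2/21 per hour.
Mower F alone: 21/2 hours; Mower H alone: 21/5 hours.

21/5 hours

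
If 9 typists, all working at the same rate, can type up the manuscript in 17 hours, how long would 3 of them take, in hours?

51 hours

Total work is 9·17 = 153 typist-hours.
With 3 typists: 153/3 = 51 hours.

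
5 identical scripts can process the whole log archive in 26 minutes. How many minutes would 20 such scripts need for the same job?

Total work is 5·26 = 130 script-minutes.
With 20 scripts: 130/20 = 13/2 minutes.

13/2 minutes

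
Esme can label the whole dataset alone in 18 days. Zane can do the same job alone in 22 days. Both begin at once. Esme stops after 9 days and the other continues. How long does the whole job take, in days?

11 days

In the first 9 days the combined rate is 10/99, so 10/11 of the job is done, leaving 1/11.
After Esme leaves the rate is 1/22 per day; the remaining 1/11 takes 2 days.
Total = 9 + 2 = 11 days.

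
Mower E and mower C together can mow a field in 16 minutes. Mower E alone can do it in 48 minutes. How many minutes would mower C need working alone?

Combined rate is 1/16 per minute.
Known contribution: 1/48 per minute.
So mower C's rate is 1/16 − 1/48 = 1/24, meaning 24 minutes alone.

24 minutes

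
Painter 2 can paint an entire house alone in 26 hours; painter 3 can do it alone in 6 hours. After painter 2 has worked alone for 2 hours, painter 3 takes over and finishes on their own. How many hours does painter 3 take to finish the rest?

72/13 hours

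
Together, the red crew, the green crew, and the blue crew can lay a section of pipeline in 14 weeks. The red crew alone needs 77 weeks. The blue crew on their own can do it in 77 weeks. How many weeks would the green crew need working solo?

22 weeks

Combined rate is 1/14 per week.
Known contribution: 1/77 + 1/77 = (1 + 1)/77 = 2/77 per week.
So the green crew's rate is 1/14 − 2/77 = 1/22, meaning 22 weeks alone.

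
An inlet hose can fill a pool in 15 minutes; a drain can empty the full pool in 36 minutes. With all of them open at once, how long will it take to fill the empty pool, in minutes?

Net rate = 1/15 − 1/36 = (12 − 5)/180 = 7/180 per minute.
Filling time = 1 ÷ (7/180) = 180/7 minutes.

180/7 minutes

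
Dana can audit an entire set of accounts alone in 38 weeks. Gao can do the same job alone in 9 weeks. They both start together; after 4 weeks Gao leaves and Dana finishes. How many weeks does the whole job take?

In the first 4 weeks the combined rate is 47/342, so 94/171 of the job is done, leaving 77/171.
After Gao leaves the rate is 1/38 per week; the remaining 77/171 takes 154/9 weeks.
Total = 4 + 154/9 = 190/9 weeks.

190/9 weeks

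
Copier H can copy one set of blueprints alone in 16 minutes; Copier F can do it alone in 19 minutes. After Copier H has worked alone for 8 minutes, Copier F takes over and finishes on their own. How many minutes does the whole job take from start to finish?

35/2 minutes

In 8 minutes Copier H does 8/16 = 1/2 of the job, leaving 1/2.
Copier F works at 1/19 per minute, so finishing takes 1/2 ÷ 1/19 = 19/2 minutes.
Total time = 8 + 19/2 = 35/2 minutes.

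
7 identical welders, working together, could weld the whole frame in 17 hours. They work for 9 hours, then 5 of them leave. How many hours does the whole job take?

One welder does 1/119 of the job per hour.
After 9 hours with 7 welders, 9/17 is done (8/17 left).
With 2 welders the rate is 2/119, so the rest takes 8/17 ÷ 2/119 = 28 hours.
Total = 9 + 28 = 37 hours.

37 hours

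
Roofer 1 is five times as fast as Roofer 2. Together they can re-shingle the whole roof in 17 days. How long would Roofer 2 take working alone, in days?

Let Roofer 2's rate be r; then Roofer 1's rate is 5r, so together (5 + 1)r = 6r = 1/17.
Thus r = 1/102 per day.
Roofer 2 alone: 102 days; Roofer 1 alone: 102/5 days.

102 days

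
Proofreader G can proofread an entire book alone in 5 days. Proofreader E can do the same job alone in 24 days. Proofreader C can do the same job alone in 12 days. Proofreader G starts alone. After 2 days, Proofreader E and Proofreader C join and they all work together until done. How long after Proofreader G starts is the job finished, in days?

50/13 days

In the first 2 days Proofreader G alone does 2/5 of the job, leaving 3/5.
Once everyone is working, combined rate: 1/5 + 1/24 + 1/12 = (24 + 5 + 10)/120 = 39/120 = 13/40 per day.
Remaining 3/5 at 13/40 per day takes 24/13 days.
Total from the start = 2 + 24/13 = 50/13 days.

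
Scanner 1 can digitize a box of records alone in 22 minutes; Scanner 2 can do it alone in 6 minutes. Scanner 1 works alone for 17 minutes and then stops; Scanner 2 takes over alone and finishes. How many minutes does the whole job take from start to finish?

In 17 minutes Scanner 1 does 17/22 of the job, leaving 5/22.
Scanner 2 works at 1/6 per minute, so finishing takes 5/22 ÷ 1/6 = 15/11 minutes.
Total time = 17 + 15/11 = 202/11 minutes.

202/11 minutes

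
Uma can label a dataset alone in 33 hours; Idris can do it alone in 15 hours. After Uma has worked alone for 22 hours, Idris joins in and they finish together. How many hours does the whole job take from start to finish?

407/16 hours

In 22 hours Uma does 22/33 = 2/3 of the job, leaving 1/3.
Uma and Idris together work at 16/165 per hour, so finishing takes 1/3 ÷ 16/165 = 55/16 hours.
Total time = 22 + 55/16 = 407/16 hours.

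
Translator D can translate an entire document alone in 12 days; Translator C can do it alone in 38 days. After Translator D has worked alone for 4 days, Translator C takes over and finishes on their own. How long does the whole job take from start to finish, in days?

88/3 days

In 4 days Translator D does 4/12 = 1/3 of the job, leaving 2/3.
Translator C works at 1/38 per day, so finishing takes 2/3 ÷ 1/38 = 76/3 days.
Total time = 4 + 76/3 = 88/3 days.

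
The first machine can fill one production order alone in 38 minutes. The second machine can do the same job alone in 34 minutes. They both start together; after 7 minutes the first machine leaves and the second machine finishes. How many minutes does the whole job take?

In the first 7 minutes the combined rate is 18/323, so 126/323 of the job is done, leaving 197/323.
After the first machine leaves the rate is 1/34 per minute; the remaining 197/323 takes 394/19 minutes.
Total = 7 + 394/19 = 527/19 minutes.

527/19 minutes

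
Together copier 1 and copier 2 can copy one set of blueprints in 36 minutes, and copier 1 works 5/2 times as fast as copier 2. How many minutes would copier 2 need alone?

126 minutes

Let copier 2's rate be r; then copier 1's rate is (5/2)r, so together (5/2 + 1)r = (7/2)r = 1/36.
Thus r = 1/126 per minute.
Copier 2 alone: 126 minutes; copier 1 alone: 252/5 minutes.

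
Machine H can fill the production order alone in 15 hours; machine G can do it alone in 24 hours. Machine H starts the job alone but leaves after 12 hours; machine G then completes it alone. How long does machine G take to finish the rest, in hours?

24/5 hours

In 12 hours machine H does 12/15 = 4/5 of the job, leaving 1/5.
Machine G works at 1/24 per hour, so finishing takes 1/5 ÷ 1/24 = 24/5 hours.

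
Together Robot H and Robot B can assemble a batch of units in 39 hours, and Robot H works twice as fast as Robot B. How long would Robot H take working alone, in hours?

Let Robot B's rate be r; then Robot H's rate is 2r, so together (2 + 1)r = 3r = 1/39.
Thus r = 1/117 per hour.
Robot B alone: 117 hours; Robot H alone: 117/2 hours.

117/2 hours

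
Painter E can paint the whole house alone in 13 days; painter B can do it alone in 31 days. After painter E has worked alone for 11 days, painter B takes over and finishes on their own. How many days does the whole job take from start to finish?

205/13 days

In 11 days painter E does 11/13 of the job, leaving 2/13.
Painter B works at 1/31 per day, so finishing takes 2/13 ÷ 1/31 = 62/13 days.
Total time = 11 + 62/13 = 205/13 days.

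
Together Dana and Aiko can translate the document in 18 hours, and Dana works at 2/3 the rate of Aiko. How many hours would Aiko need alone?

30 hours

Let Aiko's rate be r; then Dana's rate is (2/3)r, so together (2/3 + 1)r = (5/3)r = 1/18.
Thus r = 1/30 per hour.
Aiko alone: 30 hours; Dana alone: 45 hours.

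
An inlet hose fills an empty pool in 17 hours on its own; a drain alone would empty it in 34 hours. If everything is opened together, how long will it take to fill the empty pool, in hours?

34 hours

Net rate = 1/17 − 1/34 = (2 − 1)/34 = 1/34 per hour.
Filling time = 1 ÷ (1/34) = 34 hours.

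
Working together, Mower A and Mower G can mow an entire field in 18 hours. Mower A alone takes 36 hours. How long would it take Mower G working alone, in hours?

36 hours

Combined rate is 1/18 per hour.
Known contribution: 1/36 per hour.
So Mower G's rate is 1/18 − 1/36 = 1/36, meaning 36 hours alone.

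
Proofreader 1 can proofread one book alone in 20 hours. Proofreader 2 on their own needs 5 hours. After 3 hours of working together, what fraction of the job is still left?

1/4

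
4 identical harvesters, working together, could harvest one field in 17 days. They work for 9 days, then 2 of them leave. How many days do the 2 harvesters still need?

16 days

One harvester does 1/68 of the job per day.
After 9 days with 4 harvesters, 9/17 is done (8/17 left).
With 2 harvesters the rate is 2/68 = 1/34, so the rest takes 8/17 ÷ 1/34 = 16 days.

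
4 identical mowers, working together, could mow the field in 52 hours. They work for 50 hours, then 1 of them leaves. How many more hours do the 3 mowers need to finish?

8/3 hours

One mower does 1/208 of the job per hour.
After 50 hours with 4 mowers, 25/26 is done (1/26 left).
With 3 mowers the rate is 3/208, so the rest takes 1/26 ÷ 3/208 = 8/3 hours.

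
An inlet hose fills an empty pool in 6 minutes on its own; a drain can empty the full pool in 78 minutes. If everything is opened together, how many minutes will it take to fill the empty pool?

Net rate = 1/6 − 1/78 = (13 − 1)/78 = 12/78 = 2/13 per minute.
Filling time = 1 ÷ (2/13) = 13/2 minutes.

13/2 minutes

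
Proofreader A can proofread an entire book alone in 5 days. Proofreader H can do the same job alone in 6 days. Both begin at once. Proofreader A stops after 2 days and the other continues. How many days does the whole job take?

18/5 days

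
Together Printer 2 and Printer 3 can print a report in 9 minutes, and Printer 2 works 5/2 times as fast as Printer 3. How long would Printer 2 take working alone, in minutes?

63/5 minutes

Let Printer 3's rate be r; then Printer 2's rate is (5/2)r, so together (5/2 + 1)r = (7/2)r = 1/9.
Thus r = 2/63 per minute.
Printer 3 alone: 63/2 minutes; Printer 2 alone: 63/5 minutes.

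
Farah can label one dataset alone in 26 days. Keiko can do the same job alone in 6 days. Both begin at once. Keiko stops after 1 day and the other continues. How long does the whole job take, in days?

In the first 1 day the combined rate is 8/39, so 8/39 of the job is done, leaving 31/39.
After Keiko leaves the rate is 1/26 per day; the remaining 31/39 takes 62/3 days.
Total = 1 + 62/3 = 65/3 days.

65/3 days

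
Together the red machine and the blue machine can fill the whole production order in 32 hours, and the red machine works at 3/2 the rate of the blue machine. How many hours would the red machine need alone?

160/3 hours

Let the blue machine's rate be r; then the red machine's rate is (3/2)r, so together (3/2 + 1)r = (5/2)r = 1/32.
Thus r = 1/80 per hour.
The blue machine alone: 80 hours; the red machine alone: 160/3 hours.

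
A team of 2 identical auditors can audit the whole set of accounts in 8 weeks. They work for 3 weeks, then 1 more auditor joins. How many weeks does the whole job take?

19/3 weeks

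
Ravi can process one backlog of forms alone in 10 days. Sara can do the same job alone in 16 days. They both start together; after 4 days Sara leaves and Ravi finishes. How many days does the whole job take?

15/2 days

In the first 4 days the combined rate is 13/80, so 13/20 of the job is done, leaving 7/20.
After Sara leaves the rate is 1/10 per day; the remaining 7/20 takes 7/2 days.
Total = 4 + 7/2 = 15/2 days.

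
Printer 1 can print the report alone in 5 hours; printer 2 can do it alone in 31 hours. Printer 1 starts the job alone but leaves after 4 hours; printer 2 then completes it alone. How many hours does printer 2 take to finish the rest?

31/5 hours

In 4 hours printer 1 does 4/5 of the job, leaving 1/5.
Printer 2 works at 1/31 per hour, so finishing takes 1/5 ÷ 1/31 = 31/5 hours.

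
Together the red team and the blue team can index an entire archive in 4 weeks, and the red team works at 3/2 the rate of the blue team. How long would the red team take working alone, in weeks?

20/3 weeks

Let the blue team's rate be r; then the red team's rate is (3/2)r, so together (3/2 + 1)r = (5/2)r = 1/4.
Thus r = 1/10 per week.
The blue team alone: 10 weeks; the red team alone: 20/3 weeks.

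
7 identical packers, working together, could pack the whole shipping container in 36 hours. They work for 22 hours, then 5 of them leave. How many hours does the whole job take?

71 hours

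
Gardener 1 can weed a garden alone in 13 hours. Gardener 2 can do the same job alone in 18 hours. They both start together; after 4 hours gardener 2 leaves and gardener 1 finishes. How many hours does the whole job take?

91/9 hours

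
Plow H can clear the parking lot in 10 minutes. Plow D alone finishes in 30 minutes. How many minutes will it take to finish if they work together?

Combined rate: 1/10 + 1/30 = (3 + 1)/30 = 4/30 = 2/15 per minute.
Time = 1 ÷ (2/15) = 15/2 minutes.

15/2 minutes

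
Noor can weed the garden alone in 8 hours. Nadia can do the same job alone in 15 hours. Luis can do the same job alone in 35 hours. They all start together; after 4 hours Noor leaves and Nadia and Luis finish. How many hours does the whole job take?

In the first 4 hours the combined rate is 37/168, so 37/42 of the job is done, leaving 5/42.
After Noor leaves the rate is 2/21 per hour; the remaining 5/42 takes 5/4 hours.
Total = 4 + 5/4 = 21/4 hours.

21/4 hours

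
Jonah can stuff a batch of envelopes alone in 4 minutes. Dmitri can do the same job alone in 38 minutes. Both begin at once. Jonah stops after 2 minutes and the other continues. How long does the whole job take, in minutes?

19 minutes

In the first 2 minutes the combined rate is 21/76, so 21/38 of the job is done, leaving 17/38.
After Jonah leaves the rate is 1/38 per minute; the remaining 17/38 takes 17 minutes.
Total = 2 + 17 = 19 minutes.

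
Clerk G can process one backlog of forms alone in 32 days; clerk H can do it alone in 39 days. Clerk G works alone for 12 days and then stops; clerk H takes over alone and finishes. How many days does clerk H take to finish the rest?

In 12 days clerk G does 12/32 = 3/8 of the job, leaving 5/8.
Clerk H works at 1/39 per day, so finishing takes 5/8 ÷ 1/39 = 195/8 days.

195/8 days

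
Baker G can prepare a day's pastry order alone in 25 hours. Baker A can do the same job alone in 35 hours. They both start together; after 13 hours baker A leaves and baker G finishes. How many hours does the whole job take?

110/7 hours

In the first 13 hours the combined rate is 12/175, so 156/175 of the job is done, leaving 19/175.
After baker A leaves the rate is 1/25 per hour; the remaining 19/175 takes 19/7 hours.
Total = 13 + 19/7 = 110/7 hours.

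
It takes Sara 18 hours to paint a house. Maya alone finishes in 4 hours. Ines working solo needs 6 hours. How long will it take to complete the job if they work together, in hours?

Combined rate: 1/18 + 1/4 + 1/6 = (2 + 9 + 6)/36 = 17/36 per hour.
Time = 1 ÷ (17/36) = 36/17 hours.

36/17 hours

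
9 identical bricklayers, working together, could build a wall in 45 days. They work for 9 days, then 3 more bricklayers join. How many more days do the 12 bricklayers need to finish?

One bricklayer does 1/405 of the job per day.
After 9 days with 9 bricklayers, 1/5 is done (4/5 left).
With 12 bricklayers the rate is 12/405 = 4/135, so the rest takes 4/5 ÷ 4/135 = 27 days.

27 days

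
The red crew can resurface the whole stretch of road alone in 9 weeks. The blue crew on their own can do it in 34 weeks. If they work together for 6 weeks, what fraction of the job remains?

8/51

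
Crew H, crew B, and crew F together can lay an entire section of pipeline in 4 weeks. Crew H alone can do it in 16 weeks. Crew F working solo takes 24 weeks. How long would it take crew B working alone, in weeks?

Combined rate is 1/4 per week.
Known contribution: 1/16 + 1/24 = (3 + 2)/48 = 5/48 per week.
So crew B's rate is 1/4 − 5/48 = 7/48, meaning 48/7 weeks alone.

48/7 weeks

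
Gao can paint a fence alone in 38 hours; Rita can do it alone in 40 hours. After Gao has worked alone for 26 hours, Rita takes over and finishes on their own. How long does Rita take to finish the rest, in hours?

In 26 hours Gao does 26/38 = 13/19 of the job, leaving 6/19.
Rita works at 1/40 per hour, so finishing takes 6/19 ÷ 1/40 = 240/19 hours.

240/19 hours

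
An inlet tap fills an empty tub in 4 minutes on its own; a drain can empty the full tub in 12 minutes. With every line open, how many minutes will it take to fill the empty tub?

6 minutes

Net rate = 1/4 − 1/12 = (3 − 1)/12 = 2/12 = 1/6 per minute.
Filling time = 1 ÷ (1/6) = 6 minutes.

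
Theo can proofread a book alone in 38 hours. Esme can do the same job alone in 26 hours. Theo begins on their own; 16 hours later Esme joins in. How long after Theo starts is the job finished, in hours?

In the first 16 hours Theo alone does 16/38 = 8/19 of the job, leaving 11/19.
Once everyone is working, combined rate: 1/38 + 1/26 = (13 + 19)/494 = 32/494 = 16/247 per hour.
Remaining 11/19 at 16/247 per hour takes 143/16 hours.
Total from the start = 16 + 143/16 = 399/16 hours.

399/16 hours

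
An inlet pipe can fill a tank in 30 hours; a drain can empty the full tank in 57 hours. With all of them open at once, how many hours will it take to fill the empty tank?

190/3 hours

Net rate = 1/30 − 1/57 = (19 − 10)/570 = 9/570 = 3/190 per hour.
Filling time = 1 ÷ (3/190) = 190/3 hours.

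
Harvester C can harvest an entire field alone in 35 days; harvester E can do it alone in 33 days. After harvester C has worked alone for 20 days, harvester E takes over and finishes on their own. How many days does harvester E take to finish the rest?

In 20 days harvester C does 20/35 = 4/7 of the job, leaving 3/7.
Harvester E works at 1/33 per day, so finishing takes 3/7 ÷ 1/33 = 99/7 days.

99/7 days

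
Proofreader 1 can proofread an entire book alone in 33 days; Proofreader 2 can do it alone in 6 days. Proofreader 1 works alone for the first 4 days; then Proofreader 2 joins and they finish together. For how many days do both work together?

In 4 days Proofreader 1 does 4/33 of the job, leaving 29/33.
Proofreader 1 and Proofreader 2 together work at 13/66 per day, so finishing takes 29/33 ÷ 13/66 = 58/13 days.

58/13 days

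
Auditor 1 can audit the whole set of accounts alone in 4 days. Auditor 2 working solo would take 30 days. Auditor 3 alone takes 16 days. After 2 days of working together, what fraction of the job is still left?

37/120

Combined rate: 1/4 + 1/30 + 1/16 = (60 + 8 + 15)/240 = 83/240 per day.
In 2 days they complete 2·83/240 = 83/120 of the job.
So 37/120 remains.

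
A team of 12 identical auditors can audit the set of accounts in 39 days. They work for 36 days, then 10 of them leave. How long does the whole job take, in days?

54 days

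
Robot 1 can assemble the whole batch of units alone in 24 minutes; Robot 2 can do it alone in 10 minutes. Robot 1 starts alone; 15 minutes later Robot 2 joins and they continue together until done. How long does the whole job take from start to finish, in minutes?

In 15 minutes Robot 1 does 15/24 = 5/8 of the job, leaving 3/8.
Robot 1 and Robot 2 together work at 17/120 per minute, so finishing takes 3/8 ÷ 17/120 = 45/17 minutes.
Total time = 15 + 45/17 = 300/17 minutes.

300/17 minutes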